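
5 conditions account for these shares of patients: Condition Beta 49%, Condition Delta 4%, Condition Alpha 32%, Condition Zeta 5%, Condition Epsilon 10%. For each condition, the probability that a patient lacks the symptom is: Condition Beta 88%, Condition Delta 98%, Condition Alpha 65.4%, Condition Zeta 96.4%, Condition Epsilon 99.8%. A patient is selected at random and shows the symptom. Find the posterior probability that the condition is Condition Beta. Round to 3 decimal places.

Taking complements, P(symptomatic | each) = Condition Beta 0.12, Condition Delta 0.02, Condition Alpha 0.346, Condition Zeta 0.036, Condition Epsilon 0.002.
By Bayes' rule, posterior ∝ prior × likelihood:
  Condition Beta: 0.49 × 0.12 = 0.0588
  Condition Delta: 0.04 × 0.02 = 0.0008
  Condition Alpha: 0.32 × 0.346 = 0.11072
  Condition Zeta: 0.05 × 0.036 = 0.0018
  Condition Epsilon: 0.1 × 0.002 = 0.0002
Normalizing constant = 0.17232.
P(Condition Beta | evidence) = 0.0588 / 0.17232 ≈ 0.341.

0.341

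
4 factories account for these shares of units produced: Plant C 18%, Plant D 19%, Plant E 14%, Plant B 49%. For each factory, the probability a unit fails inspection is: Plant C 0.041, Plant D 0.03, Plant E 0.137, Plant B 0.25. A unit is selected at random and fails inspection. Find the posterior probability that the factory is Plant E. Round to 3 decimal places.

By Bayes' rule, posterior ∝ prior × likelihood:
  Plant C: 0.18 × 0.041 = 0.00738
  Plant D: 0.19 × 0.03 = 0.0057
  Plant E: 0.14 × 0.137 = 0.01918
  Plant B: 0.49 × 0.25 = 0.1225
Normalizing constant = 0.15476.
P(Plant E | evidence) = 0.01918 / 0.15476 ≈ 0.124.

0.124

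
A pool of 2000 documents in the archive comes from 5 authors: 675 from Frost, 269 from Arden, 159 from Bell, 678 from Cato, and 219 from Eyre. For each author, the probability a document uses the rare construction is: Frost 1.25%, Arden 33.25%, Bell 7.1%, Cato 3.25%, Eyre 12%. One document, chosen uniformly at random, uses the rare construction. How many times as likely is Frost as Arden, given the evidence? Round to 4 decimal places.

Unnormalized posteriors (prior × likelihood):
  Frost: 0.3375 × 0.0125 = 0.00421875
  Arden: 0.1345 × 0.3325 = 0.04472125
  Bell: 0.0795 × 0.071 = 0.0056445
  Cato: 0.339 × 0.0325 = 0.0110175
  Eyre: 0.1095 × 0.12 = 0.01314
Sum = 0.078742.
The ratio is 0.00421875 / 0.04472125 (the normalizer cancels) = 0.0943.

0.0943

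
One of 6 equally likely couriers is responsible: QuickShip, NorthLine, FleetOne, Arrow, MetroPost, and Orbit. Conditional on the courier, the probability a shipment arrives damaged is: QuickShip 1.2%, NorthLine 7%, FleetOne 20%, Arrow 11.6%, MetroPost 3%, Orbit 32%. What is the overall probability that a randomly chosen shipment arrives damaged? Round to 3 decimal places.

0.125

Since the prior is uniform, the posterior is proportional to the likelihood:
  QuickShip: 0.012
  NorthLine: 0.07
  FleetOne: 0.2
  Arrow: 0.116
  MetroPost: 0.03
  Orbit: 0.32
P(damaged) = (1/6) × (0.012 + 0.07 + 0.2 + 0.116 + 0.03 + 0.32) = 0.748/6 ≈ 0.125.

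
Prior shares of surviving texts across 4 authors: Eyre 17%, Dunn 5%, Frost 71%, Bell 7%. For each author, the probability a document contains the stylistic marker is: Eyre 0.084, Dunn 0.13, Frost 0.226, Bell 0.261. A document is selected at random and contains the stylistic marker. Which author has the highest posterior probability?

Frost

Unnormalized posteriors (prior × likelihood):
  Eyre: 0.17 × 0.084 = 0.01428
  Dunn: 0.05 × 0.13 = 0.0065
  Frost: 0.71 × 0.226 = 0.16046
  Bell: 0.07 × 0.261 = 0.01827
Sum = 0.19951.
Largest term belongs to Frost, so Frost is most probable.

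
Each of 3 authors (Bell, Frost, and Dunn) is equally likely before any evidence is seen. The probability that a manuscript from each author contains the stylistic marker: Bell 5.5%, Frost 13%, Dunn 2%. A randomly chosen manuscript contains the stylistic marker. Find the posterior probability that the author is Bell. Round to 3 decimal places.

0.268

With a uniform prior (1/3 each), posterior ∝ likelihood:
  Bell: 0.055
  Frost: 0.13
  Dunn: 0.02
Normalizing constant = 0.205.
P(Bell | evidence) = 0.055 / 0.205 ≈ 0.268.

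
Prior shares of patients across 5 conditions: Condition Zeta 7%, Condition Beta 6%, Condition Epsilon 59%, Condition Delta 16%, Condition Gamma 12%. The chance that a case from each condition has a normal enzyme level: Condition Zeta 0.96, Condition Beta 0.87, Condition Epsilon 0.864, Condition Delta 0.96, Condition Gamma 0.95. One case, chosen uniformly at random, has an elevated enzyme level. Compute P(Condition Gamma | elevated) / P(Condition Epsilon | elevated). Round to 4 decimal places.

Taking complements, P(elevated | each) = Condition Zeta 0.04, Condition Beta 0.13, Condition Epsilon 0.136, Condition Delta 0.04, Condition Gamma 0.05.
By Bayes' rule, posterior ∝ prior × likelihood:
  Condition Zeta: 0.07 × 0.04 = 0.0028
  Condition Beta: 0.06 × 0.13 = 0.0078
  Condition Epsilon: 0.59 × 0.136 = 0.08024
  Condition Delta: 0.16 × 0.04 = 0.0064
  Condition Gamma: 0.12 × 0.05 = 0.006
Total = 0.10324.
The ratio is 0.006 / 0.08024 (the normalizer cancels) = 0.0748.

0.0748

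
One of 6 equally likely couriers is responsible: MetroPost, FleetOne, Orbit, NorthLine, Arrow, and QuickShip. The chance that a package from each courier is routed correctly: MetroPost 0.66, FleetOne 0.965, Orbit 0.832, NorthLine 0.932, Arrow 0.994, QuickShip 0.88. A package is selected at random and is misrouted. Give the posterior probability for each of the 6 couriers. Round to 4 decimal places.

MetroPost 0.4613, FleetOne 0.0475, Orbit 0.2280, NorthLine 0.0923, Arrow 0.0081, QuickShip 0.1628

Taking complements, P(misrouted | each) = MetroPost 0.34, FleetOne 0.035, Orbit 0.168, NorthLine 0.068, Arrow 0.006, QuickShip 0.12.
With a uniform prior (1/6 each), posterior ∝ likelihood:
  MetroPost: 0.34
  FleetOne: 0.035
  Orbit: 0.168
  NorthLine: 0.068
  Arrow: 0.006
  QuickShip: 0.12
Normalizing constant = 0.737.
P(MetroPost | misrouted) = 0.34/0.737 ≈ 0.4613
P(FleetOne | misrouted) = 0.035/0.737 ≈ 0.0475
P(Orbit | misrouted) = 0.168/0.737 ≈ 0.2280
P(NorthLine | misrouted) = 0.068/0.737 ≈ 0.0923
P(Arrow | misrouted) = 0.006/0.737 ≈ 0.0081
P(QuickShip | misrouted) = 0.12/0.737 ≈ 0.1628
(Check: 0.4613+0.0475+0.2280+0.0923+0.0081+0.1628 = 1.0000.)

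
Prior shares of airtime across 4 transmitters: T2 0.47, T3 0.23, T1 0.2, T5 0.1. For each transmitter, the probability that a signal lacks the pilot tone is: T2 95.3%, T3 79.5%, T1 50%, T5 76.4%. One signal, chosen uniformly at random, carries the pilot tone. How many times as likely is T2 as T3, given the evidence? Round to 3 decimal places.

Taking complements, P(pilot | each) = T2 0.047, T3 0.205, T1 0.5, T5 0.236.
Unnormalized posteriors (prior × likelihood):
  T2: 0.47 × 0.047 = 0.02209
  T3: 0.23 × 0.205 = 0.04715
  T1: 0.2 × 0.5 = 0.1
  T5: 0.1 × 0.236 = 0.0236
Total = 0.19284.
The ratio is 0.02209 / 0.04715 (the normalizer cancels) = 0.469.

0.469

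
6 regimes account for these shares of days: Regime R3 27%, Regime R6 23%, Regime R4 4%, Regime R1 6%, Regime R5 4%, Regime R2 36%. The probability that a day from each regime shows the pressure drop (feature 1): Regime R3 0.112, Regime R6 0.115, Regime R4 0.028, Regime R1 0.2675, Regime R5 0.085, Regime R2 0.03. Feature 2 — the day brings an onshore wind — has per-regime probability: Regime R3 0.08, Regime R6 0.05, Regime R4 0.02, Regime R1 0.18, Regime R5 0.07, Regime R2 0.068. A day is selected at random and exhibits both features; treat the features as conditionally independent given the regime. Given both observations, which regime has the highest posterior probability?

Unnormalized posteriors (prior × likelihood):
  Regime R3: 0.27 × 0.112 × 0.08 = 0.0024192
  Regime R6: 0.23 × 0.115 × 0.05 = 0.0013225
  Regime R4: 0.04 × 0.028 × 0.02 = 0.0000224
  Regime R1: 0.06 × 0.2675 × 0.18 = 0.002889
  Regime R5: 0.04 × 0.085 × 0.07 = 0.000238
  Regime R2: 0.36 × 0.03 × 0.068 = 0.0007344
Normalizing constant = 0.0076255.
Largest term belongs to Regime R1, so Regime R1 is most probable.

Regime R1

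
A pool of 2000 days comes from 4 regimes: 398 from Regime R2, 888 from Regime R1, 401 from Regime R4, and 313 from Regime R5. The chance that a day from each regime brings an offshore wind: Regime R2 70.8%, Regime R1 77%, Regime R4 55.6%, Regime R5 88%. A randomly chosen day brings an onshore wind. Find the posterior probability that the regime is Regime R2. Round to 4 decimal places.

0.2168

Taking complements, P(onshore | each) = Regime R2 0.292, Regime R1 0.23, Regime R4 0.444, Regime R5 0.12.
Unnormalized posteriors (prior × likelihood):
  Regime R2: 0.199 × 0.292 = 0.058108
  Regime R1: 0.444 × 0.23 = 0.10212
  Regime R4: 0.2005 × 0.444 = 0.089022
  Regime R5: 0.1565 × 0.12 = 0.01878
Normalizing constant = 0.26803.
P(Regime R2 | evidence) = 0.058108 / 0.26803 ≈ 0.2168.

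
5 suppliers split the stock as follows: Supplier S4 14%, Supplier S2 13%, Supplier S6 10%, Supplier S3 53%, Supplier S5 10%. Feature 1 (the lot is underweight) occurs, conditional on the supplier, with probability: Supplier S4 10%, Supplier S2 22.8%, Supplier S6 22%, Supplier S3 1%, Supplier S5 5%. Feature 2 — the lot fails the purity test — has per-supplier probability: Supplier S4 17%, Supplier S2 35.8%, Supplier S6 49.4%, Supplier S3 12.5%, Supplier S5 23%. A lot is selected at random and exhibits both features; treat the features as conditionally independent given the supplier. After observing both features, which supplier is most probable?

Unnormalized posteriors (prior × likelihood):
  Supplier S4: 0.14 × 0.1 × 0.17 = 0.00238
  Supplier S2: 0.13 × 0.228 × 0.358 = 0.01061112
  Supplier S6: 0.1 × 0.22 × 0.494 = 0.010868
  Supplier S3: 0.53 × 0.01 × 0.125 = 0.0006625
  Supplier S5: 0.1 × 0.05 × 0.23 = 0.00115
Normalizing constant = 0.02567162.
Largest term belongs to Supplier S6, so Supplier S6 is most probable.

Supplier S6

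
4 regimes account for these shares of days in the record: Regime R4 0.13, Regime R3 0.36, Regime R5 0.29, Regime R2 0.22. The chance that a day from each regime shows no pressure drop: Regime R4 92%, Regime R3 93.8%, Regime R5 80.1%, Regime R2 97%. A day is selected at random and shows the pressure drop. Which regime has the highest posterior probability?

Taking complements, P(drop | each) = Regime R4 0.08, Regime R3 0.062, Regime R5 0.199, Regime R2 0.03.
By Bayes' rule, posterior ∝ prior × likelihood:
  Regime R4: 0.13 × 0.08 = 0.0104
  Regime R3: 0.36 × 0.062 = 0.02232
  Regime R5: 0.29 × 0.199 = 0.05771
  Regime R2: 0.22 × 0.03 = 0.0066
Total = 0.09703.
Largest term belongs to Regime R5, so Regime R5 is most probable.

Regime R5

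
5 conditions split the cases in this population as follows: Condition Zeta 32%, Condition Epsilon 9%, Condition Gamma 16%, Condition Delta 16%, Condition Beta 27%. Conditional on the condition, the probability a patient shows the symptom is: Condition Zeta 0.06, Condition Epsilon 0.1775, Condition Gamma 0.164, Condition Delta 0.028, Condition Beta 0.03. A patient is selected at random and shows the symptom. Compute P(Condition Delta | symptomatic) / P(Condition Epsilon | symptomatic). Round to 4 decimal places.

Unnormalized posteriors (prior × likelihood):
  Condition Zeta: 0.32 × 0.06 = 0.0192
  Condition Epsilon: 0.09 × 0.1775 = 0.015975
  Condition Gamma: 0.16 × 0.164 = 0.02624
  Condition Delta: 0.16 × 0.028 = 0.00448
  Condition Beta: 0.27 × 0.03 = 0.0081
Sum = 0.073995.
The ratio is 0.00448 / 0.015975 (the normalizer cancels) = 0.2804.

0.2804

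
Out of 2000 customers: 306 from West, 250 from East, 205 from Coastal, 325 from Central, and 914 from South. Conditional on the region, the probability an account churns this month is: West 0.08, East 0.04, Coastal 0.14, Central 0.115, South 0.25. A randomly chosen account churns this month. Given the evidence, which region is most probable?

South

Unnormalized posteriors (prior × likelihood):
  West: 0.153 × 0.08 = 0.01224
  East: 0.125 × 0.04 = 0.005
  Coastal: 0.1025 × 0.14 = 0.01435
  Central: 0.1625 × 0.115 = 0.0186875
  South: 0.457 × 0.25 = 0.11425
Normalizing constant = 0.1645275.
Largest term belongs to South, so South is most probable.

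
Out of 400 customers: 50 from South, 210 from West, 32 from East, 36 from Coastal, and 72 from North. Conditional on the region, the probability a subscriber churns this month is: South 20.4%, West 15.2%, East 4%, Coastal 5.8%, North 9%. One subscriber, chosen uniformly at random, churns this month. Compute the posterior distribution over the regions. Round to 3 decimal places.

South 0.196, West 0.614, East 0.025, Coastal 0.040, North 0.125

By Bayes' rule, posterior ∝ prior × likelihood:
  South: 0.125 × 0.204 = 0.0255
  West: 0.525 × 0.152 = 0.0798
  East: 0.08 × 0.04 = 0.0032
  Coastal: 0.09 × 0.058 = 0.00522
  North: 0.18 × 0.09 = 0.0162
Sum = 0.12992.
P(South | churn) = 0.0255/0.12992 ≈ 0.196
P(West | churn) = 0.0798/0.12992 ≈ 0.614
P(East | churn) = 0.0032/0.12992 ≈ 0.025
P(Coastal | churn) = 0.00522/0.12992 ≈ 0.040
P(North | churn) = 0.0162/0.12992 ≈ 0.125
(Check: 0.196+0.614+0.025+0.040+0.125 = 1.000.)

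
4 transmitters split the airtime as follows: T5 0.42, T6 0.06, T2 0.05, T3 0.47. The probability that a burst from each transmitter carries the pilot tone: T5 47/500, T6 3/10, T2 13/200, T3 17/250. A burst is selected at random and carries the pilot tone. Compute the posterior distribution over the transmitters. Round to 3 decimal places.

T5 0.426, T6 0.194, T2 0.035, T3 0.345

By Bayes' rule, posterior ∝ prior × likelihood:
  T5: 0.42 × 0.094 = 0.03948
  T6: 0.06 × 0.3 = 0.018
  T2: 0.05 × 0.065 = 0.00325
  T3: 0.47 × 0.068 = 0.03196
Total = 0.09269.
P(T5 | pilot) = 0.03948/0.09269 ≈ 0.426
P(T6 | pilot) = 0.018/0.09269 ≈ 0.194
P(T2 | pilot) = 0.00325/0.09269 ≈ 0.035
P(T3 | pilot) = 0.03196/0.09269 ≈ 0.345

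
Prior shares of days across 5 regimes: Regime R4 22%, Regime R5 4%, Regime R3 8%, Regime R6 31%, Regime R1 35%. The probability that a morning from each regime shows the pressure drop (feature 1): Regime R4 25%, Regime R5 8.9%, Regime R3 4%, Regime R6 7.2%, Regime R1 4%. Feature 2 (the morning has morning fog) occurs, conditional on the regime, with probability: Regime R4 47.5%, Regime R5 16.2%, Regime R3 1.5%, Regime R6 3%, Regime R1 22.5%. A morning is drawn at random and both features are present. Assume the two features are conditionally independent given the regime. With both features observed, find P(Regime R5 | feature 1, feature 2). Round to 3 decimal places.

0.019

By Bayes' rule, posterior ∝ prior × likelihood:
  Regime R4: 0.22 × 0.25 × 0.475 = 0.026125
  Regime R5: 0.04 × 0.089 × 0.162 = 0.00057672
  Regime R3: 0.08 × 0.04 × 0.015 = 0.000048
  Regime R6: 0.31 × 0.072 × 0.03 = 0.0006696
  Regime R1: 0.35 × 0.04 × 0.225 = 0.00315
Sum = 0.03056932.
P(Regime R5 | evidence) = 0.00057672 / 0.03056932 ≈ 0.019.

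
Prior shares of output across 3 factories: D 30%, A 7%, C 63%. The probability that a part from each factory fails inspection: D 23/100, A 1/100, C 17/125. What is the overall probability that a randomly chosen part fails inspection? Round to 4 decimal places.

0.1554

Prior × likelihood for each hypothesis:
  D: 0.3 × 0.23 = 0.069
  A: 0.07 × 0.01 = 0.0007
  C: 0.63 × 0.136 = 0.08568
P(nonconforming) = 0.069 + 0.0007 + 0.08568 = 0.15538 → 0.1554.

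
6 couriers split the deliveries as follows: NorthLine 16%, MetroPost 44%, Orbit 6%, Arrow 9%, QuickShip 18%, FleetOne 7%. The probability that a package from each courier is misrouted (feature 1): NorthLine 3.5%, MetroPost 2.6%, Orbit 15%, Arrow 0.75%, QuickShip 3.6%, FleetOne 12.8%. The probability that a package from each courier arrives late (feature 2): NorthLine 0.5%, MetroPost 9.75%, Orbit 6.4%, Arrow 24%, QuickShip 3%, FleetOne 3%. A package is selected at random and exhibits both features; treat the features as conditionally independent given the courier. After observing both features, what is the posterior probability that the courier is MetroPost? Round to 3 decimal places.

Unnormalized posteriors (prior × likelihood):
  NorthLine: 0.16 × 0.035 × 0.005 = 0.000028
  MetroPost: 0.44 × 0.026 × 0.0975 = 0.0011154
  Orbit: 0.06 × 0.15 × 0.064 = 0.000576
  Arrow: 0.09 × 0.0075 × 0.24 = 0.000162
  QuickShip: 0.18 × 0.036 × 0.03 = 0.0001944
  FleetOne: 0.07 × 0.128 × 0.03 = 0.0002688
Sum = 0.0023446.
P(MetroPost | evidence) = 0.0011154 / 0.0023446 ≈ 0.476.

0.476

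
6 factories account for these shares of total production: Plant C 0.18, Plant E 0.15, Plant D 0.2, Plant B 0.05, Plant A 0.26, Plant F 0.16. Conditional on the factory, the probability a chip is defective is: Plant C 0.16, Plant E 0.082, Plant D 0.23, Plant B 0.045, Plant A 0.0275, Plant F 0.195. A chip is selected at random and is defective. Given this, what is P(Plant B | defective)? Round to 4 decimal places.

0.0176

Prior × likelihood for each hypothesis:
  Plant C: 0.18 × 0.16 = 0.0288
  Plant E: 0.15 × 0.082 = 0.0123
  Plant D: 0.2 × 0.23 = 0.046
  Plant B: 0.05 × 0.045 = 0.00225
  Plant A: 0.26 × 0.0275 = 0.00715
  Plant F: 0.16 × 0.195 = 0.0312
Total = 0.1277.
P(Plant B | evidence) = 0.00225 / 0.1277 ≈ 0.0176.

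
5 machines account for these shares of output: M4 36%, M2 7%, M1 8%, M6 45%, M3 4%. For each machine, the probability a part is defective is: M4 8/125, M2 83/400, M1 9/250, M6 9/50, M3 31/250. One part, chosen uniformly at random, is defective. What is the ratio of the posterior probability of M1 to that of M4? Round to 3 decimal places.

Compute prior × likelihood for every hypothesis:
  M4: 0.36 × 0.064 = 0.02304
  M2: 0.07 × 0.2075 = 0.014525
  M1: 0.08 × 0.036 = 0.00288
  M6: 0.45 × 0.18 = 0.081
  M3: 0.04 × 0.124 = 0.00496
Total = 0.126405.
The ratio is 0.00288 / 0.02304 (the normalizer cancels) = 0.125.

0.125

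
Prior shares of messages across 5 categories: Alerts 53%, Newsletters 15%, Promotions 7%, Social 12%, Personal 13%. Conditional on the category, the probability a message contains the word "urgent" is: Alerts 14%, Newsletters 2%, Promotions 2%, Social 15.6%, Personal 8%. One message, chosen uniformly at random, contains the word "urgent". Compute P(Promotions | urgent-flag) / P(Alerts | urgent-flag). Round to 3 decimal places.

Unnormalized posteriors (prior × likelihood):
  Alerts: 0.53 × 0.14 = 0.0742
  Newsletters: 0.15 × 0.02 = 0.003
  Promotions: 0.07 × 0.02 = 0.0014
  Social: 0.12 × 0.156 = 0.01872
  Personal: 0.13 × 0.08 = 0.0104
Sum = 0.10772.
The ratio is 0.0014 / 0.0742 (the normalizer cancels) = 0.019.

0.019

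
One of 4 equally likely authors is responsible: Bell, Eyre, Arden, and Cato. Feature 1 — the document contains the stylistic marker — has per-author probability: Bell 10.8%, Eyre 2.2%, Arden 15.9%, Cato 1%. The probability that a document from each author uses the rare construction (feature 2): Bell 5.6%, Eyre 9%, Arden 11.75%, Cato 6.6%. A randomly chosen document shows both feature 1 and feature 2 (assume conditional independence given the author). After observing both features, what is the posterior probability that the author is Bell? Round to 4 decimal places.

0.2210

Since the prior is uniform, the posterior is proportional to the likelihood:
  Bell: 0.108 × 0.056 = 0.006048
  Eyre: 0.022 × 0.09 = 0.00198
  Arden: 0.159 × 0.1175 = 0.0186825
  Cato: 0.01 × 0.066 = 0.00066
Normalizing constant = 0.0273705.
P(Bell | evidence) = 0.006048 / 0.0273705 ≈ 0.2210.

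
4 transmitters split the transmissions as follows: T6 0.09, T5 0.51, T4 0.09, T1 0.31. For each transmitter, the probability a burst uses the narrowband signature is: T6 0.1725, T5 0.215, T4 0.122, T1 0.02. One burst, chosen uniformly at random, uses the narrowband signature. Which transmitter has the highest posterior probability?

Compute prior × likelihood for every hypothesis:
  T6: 0.09 × 0.1725 = 0.015525
  T5: 0.51 × 0.215 = 0.10965
  T4: 0.09 × 0.122 = 0.01098
  T1: 0.31 × 0.02 = 0.0062
Total = 0.142355.
Largest term belongs to T5, so T5 is most probable.

T5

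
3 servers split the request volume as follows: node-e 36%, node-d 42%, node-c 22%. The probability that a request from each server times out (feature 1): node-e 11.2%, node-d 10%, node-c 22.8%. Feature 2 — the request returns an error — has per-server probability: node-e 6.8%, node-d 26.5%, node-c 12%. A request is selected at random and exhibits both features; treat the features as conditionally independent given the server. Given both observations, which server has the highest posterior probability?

node-d

By Bayes' rule, posterior ∝ prior × likelihood:
  node-e: 0.36 × 0.112 × 0.068 = 0.00274176
  node-d: 0.42 × 0.1 × 0.265 = 0.01113
  node-c: 0.22 × 0.228 × 0.12 = 0.0060192
Total = 0.01989096.
Largest term belongs to node-d, so node-d is most probable.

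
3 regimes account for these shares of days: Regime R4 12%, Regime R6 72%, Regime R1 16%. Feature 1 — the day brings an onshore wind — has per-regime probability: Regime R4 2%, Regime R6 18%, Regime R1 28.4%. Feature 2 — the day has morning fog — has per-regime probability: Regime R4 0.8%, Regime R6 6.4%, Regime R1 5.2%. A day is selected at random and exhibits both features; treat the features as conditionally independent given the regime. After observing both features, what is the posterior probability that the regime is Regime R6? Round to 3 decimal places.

Unnormalized posteriors (prior × likelihood):
  Regime R4: 0.12 × 0.02 × 0.008 = 0.0000192
  Regime R6: 0.72 × 0.18 × 0.064 = 0.0082944
  Regime R1: 0.16 × 0.284 × 0.052 = 0.00236288
Sum = 0.01067648.
P(Regime R6 | evidence) = 0.0082944 / 0.01067648 ≈ 0.777.

0.777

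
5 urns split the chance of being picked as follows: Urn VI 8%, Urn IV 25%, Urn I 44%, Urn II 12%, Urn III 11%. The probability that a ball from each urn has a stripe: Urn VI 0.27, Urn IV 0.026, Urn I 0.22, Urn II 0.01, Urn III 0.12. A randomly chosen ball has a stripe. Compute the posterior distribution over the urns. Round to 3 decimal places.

Urn VI 0.155, Urn IV 0.047, Urn I 0.695, Urn II 0.009, Urn III 0.095

Unnormalized posteriors (prior × likelihood):
  Urn VI: 0.08 × 0.27 = 0.0216
  Urn IV: 0.25 × 0.026 = 0.0065
  Urn I: 0.44 × 0.22 = 0.0968
  Urn II: 0.12 × 0.01 = 0.0012
  Urn III: 0.11 × 0.12 = 0.0132
Normalizing constant = 0.1393.
P(Urn VI | striped) = 0.0216/0.1393 ≈ 0.155
P(Urn IV | striped) = 0.0065/0.1393 ≈ 0.047
P(Urn I | striped) = 0.0968/0.1393 ≈ 0.695
P(Urn II | striped) = 0.0012/0.1393 ≈ 0.009
P(Urn III | striped) = 0.0132/0.1393 ≈ 0.095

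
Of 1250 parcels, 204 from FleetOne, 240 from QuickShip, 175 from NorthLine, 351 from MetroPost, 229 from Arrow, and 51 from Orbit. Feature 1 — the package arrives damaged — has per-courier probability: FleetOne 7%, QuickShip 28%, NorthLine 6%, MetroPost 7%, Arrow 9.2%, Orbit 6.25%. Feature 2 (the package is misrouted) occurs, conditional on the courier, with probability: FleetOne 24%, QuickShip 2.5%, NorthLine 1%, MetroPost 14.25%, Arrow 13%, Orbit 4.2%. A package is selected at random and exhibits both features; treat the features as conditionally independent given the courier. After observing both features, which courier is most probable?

Prior × likelihood for each hypothesis:
  FleetOne: 0.1632 × 0.07 × 0.24 = 0.00274176
  QuickShip: 0.192 × 0.28 × 0.025 = 0.001344
  NorthLine: 0.14 × 0.06 × 0.01 = 0.000084
  MetroPost: 0.2808 × 0.07 × 0.1425 = 0.00280098
  Arrow: 0.1832 × 0.092 × 0.13 = 0.002191072
  Orbit: 0.0408 × 0.0625 × 0.042 = 0.0001071
Sum = 0.009268912.
Largest term belongs to MetroPost, so MetroPost is most probable.

MetroPost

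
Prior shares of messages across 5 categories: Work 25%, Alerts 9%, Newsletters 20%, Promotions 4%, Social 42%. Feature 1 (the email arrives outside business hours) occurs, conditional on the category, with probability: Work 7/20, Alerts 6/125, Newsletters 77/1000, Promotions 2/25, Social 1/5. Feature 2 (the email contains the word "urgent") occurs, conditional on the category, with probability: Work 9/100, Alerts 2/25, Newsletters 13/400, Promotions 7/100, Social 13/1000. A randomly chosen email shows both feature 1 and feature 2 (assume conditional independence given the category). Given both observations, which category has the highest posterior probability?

Work

Compute prior × likelihood for every hypothesis:
  Work: 0.25 × 0.35 × 0.09 = 0.007875
  Alerts: 0.09 × 0.048 × 0.08 = 0.0003456
  Newsletters: 0.2 × 0.077 × 0.0325 = 0.0005005
  Promotions: 0.04 × 0.08 × 0.07 = 0.000224
  Social: 0.42 × 0.2 × 0.013 = 0.001092
Total = 0.0100371.
Largest term belongs to Work, so Work is most probable.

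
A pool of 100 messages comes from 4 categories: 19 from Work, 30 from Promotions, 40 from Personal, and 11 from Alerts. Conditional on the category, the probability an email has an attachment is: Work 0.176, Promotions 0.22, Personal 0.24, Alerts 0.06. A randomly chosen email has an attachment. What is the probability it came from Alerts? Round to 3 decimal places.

0.033

By Bayes' rule, posterior ∝ prior × likelihood:
  Work: 0.19 × 0.176 = 0.03344
  Promotions: 0.3 × 0.22 = 0.066
  Personal: 0.4 × 0.24 = 0.096
  Alerts: 0.11 × 0.06 = 0.0066
Total = 0.20204.
P(Alerts | evidence) = 0.0066 / 0.20204 ≈ 0.033.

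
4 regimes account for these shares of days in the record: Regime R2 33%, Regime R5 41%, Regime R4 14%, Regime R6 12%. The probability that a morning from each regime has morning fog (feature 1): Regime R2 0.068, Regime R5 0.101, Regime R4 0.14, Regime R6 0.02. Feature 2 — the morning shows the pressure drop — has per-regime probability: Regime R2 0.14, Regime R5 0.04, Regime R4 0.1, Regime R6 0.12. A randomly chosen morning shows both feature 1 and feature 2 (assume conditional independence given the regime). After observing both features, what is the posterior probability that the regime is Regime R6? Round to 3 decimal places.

By Bayes' rule, posterior ∝ prior × likelihood:
  Regime R2: 0.33 × 0.068 × 0.14 = 0.0031416
  Regime R5: 0.41 × 0.101 × 0.04 = 0.0016564
  Regime R4: 0.14 × 0.14 × 0.1 = 0.00196
  Regime R6: 0.12 × 0.02 × 0.12 = 0.000288
Sum = 0.007046.
P(Regime R6 | evidence) = 0.000288 / 0.007046 ≈ 0.041.

0.041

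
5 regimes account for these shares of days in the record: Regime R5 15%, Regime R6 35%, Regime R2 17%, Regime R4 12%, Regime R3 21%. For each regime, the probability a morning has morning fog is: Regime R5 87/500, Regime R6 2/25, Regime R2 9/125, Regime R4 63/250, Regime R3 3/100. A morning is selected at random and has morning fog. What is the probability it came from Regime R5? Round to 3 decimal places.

0.254

Compute prior × likelihood for every hypothesis:
  Regime R5: 0.15 × 0.174 = 0.0261
  Regime R6: 0.35 × 0.08 = 0.028
  Regime R2: 0.17 × 0.072 = 0.01224
  Regime R4: 0.12 × 0.252 = 0.03024
  Regime R3: 0.21 × 0.03 = 0.0063
Normalizing constant = 0.10288.
P(Regime R5 | evidence) = 0.0261 / 0.10288 ≈ 0.254.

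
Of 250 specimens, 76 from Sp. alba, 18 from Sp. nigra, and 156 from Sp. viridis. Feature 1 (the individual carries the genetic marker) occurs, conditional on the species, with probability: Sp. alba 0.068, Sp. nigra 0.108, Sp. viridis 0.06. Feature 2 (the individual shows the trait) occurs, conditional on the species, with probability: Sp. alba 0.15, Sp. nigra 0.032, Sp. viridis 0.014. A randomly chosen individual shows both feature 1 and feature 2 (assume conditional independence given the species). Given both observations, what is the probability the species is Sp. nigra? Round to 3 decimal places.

By Bayes' rule, posterior ∝ prior × likelihood:
  Sp. alba: 0.304 × 0.068 × 0.15 = 0.0031008
  Sp. nigra: 0.072 × 0.108 × 0.032 = 0.000248832
  Sp. viridis: 0.624 × 0.06 × 0.014 = 0.00052416
Total = 0.003873792.
P(Sp. nigra | evidence) = 0.000248832 / 0.003873792 ≈ 0.064.

0.064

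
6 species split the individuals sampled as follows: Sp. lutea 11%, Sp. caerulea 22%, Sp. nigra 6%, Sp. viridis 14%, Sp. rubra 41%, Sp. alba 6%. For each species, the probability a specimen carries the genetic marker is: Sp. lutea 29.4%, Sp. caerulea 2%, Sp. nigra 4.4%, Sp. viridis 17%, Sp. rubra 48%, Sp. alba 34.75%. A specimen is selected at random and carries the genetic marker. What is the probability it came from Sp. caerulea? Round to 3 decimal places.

By Bayes' rule, posterior ∝ prior × likelihood:
  Sp. lutea: 0.11 × 0.294 = 0.03234
  Sp. caerulea: 0.22 × 0.02 = 0.0044
  Sp. nigra: 0.06 × 0.044 = 0.00264
  Sp. viridis: 0.14 × 0.17 = 0.0238
  Sp. rubra: 0.41 × 0.48 = 0.1968
  Sp. alba: 0.06 × 0.3475 = 0.02085
Normalizing constant = 0.28083.
P(Sp. caerulea | evidence) = 0.0044 / 0.28083 ≈ 0.016.

0.016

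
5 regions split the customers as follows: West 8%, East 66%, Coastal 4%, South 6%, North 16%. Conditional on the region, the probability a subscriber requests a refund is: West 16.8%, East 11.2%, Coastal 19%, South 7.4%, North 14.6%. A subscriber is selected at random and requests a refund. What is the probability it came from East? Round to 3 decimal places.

Prior × likelihood for each hypothesis:
  West: 0.08 × 0.168 = 0.01344
  East: 0.66 × 0.112 = 0.07392
  Coastal: 0.04 × 0.19 = 0.0076
  South: 0.06 × 0.074 = 0.00444
  North: 0.16 × 0.146 = 0.02336
Total = 0.12276.
P(East | evidence) = 0.07392 / 0.12276 ≈ 0.602.

0.602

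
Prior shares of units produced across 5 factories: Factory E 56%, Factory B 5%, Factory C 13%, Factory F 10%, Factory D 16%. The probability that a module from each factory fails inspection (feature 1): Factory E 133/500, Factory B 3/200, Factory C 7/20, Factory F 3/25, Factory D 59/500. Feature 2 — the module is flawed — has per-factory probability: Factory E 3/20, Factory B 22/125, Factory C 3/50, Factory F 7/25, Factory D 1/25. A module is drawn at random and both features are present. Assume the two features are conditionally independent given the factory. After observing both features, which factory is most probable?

Factory E

Prior × likelihood for each hypothesis:
  Factory E: 0.56 × 0.266 × 0.15 = 0.022344
  Factory B: 0.05 × 0.015 × 0.176 = 0.000132
  Factory C: 0.13 × 0.35 × 0.06 = 0.00273
  Factory F: 0.1 × 0.12 × 0.28 = 0.00336
  Factory D: 0.16 × 0.118 × 0.04 = 0.0007552
Sum = 0.0293212.
Largest term belongs to Factory E, so Factory E is most probable.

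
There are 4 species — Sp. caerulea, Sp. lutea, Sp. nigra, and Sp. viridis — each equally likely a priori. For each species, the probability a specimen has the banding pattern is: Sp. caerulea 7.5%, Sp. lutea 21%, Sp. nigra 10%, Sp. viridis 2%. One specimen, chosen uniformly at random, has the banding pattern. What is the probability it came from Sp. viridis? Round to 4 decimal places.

Since the prior is uniform, the posterior is proportional to the likelihood:
  Sp. caerulea: 0.075
  Sp. lutea: 0.21
  Sp. nigra: 0.1
  Sp. viridis: 0.02
Sum = 0.405.
P(Sp. viridis | evidence) = 0.02 / 0.405 ≈ 0.0494.

0.0494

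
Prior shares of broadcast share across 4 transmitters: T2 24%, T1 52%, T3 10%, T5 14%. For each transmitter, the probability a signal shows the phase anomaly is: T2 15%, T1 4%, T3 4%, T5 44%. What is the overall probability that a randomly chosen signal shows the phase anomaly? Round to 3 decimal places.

Compute prior × likelihood for every hypothesis:
  T2: 0.24 × 0.15 = 0.036
  T1: 0.52 × 0.04 = 0.0208
  T3: 0.1 × 0.04 = 0.004
  T5: 0.14 × 0.44 = 0.0616
P(anomaly) = 0.036 + 0.0208 + 0.004 + 0.0616 = 0.1224 → 0.122.

0.122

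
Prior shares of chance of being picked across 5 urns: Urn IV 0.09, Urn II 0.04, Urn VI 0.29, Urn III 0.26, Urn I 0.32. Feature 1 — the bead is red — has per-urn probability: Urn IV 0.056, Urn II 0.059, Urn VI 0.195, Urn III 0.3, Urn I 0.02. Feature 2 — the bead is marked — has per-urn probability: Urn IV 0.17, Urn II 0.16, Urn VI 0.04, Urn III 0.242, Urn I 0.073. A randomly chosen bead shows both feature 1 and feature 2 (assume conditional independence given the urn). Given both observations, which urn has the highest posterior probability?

Urn III

By Bayes' rule, posterior ∝ prior × likelihood:
  Urn IV: 0.09 × 0.056 × 0.17 = 0.0008568
  Urn II: 0.04 × 0.059 × 0.16 = 0.0003776
  Urn VI: 0.29 × 0.195 × 0.04 = 0.002262
  Urn III: 0.26 × 0.3 × 0.242 = 0.018876
  Urn I: 0.32 × 0.02 × 0.073 = 0.0004672
Sum = 0.0228396.
Largest term belongs to Urn III, so Urn III is most probable.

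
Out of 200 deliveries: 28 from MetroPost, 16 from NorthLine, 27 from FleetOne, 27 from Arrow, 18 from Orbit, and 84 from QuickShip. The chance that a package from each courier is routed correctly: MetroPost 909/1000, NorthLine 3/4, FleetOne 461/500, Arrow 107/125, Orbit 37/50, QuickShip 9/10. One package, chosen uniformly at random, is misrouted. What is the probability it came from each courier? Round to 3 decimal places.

MetroPost 0.099, NorthLine 0.156, FleetOne 0.082, Arrow 0.152, Orbit 0.183, QuickShip 0.328

Taking complements, P(misrouted | each) = MetroPost 0.091, NorthLine 0.25, FleetOne 0.078, Arrow 0.144, Orbit 0.26, QuickShip 0.1.
Prior × likelihood for each hypothesis:
  MetroPost: 0.14 × 0.091 = 0.01274
  NorthLine: 0.08 × 0.25 = 0.02
  FleetOne: 0.135 × 0.078 = 0.01053
  Arrow: 0.135 × 0.144 = 0.01944
  Orbit: 0.09 × 0.26 = 0.0234
  QuickShip: 0.42 × 0.1 = 0.042
Sum = 0.12811.
P(MetroPost | misrouted) = 0.01274/0.12811 ≈ 0.099
P(NorthLine | misrouted) = 0.02/0.12811 ≈ 0.156
P(FleetOne | misrouted) = 0.01053/0.12811 ≈ 0.082
P(Arrow | misrouted) = 0.01944/0.12811 ≈ 0.152
P(Orbit | misrouted) = 0.0234/0.12811 ≈ 0.183
P(QuickShip | misrouted) = 0.042/0.12811 ≈ 0.328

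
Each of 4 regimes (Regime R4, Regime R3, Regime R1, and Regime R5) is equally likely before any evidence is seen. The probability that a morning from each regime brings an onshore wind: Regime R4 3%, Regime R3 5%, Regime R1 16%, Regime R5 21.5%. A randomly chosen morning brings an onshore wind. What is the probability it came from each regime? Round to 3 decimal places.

Regime R4 0.066, Regime R3 0.110, Regime R1 0.352, Regime R5 0.473

With a uniform prior (1/4 each), posterior ∝ likelihood:
  Regime R4: 0.03
  Regime R3: 0.05
  Regime R1: 0.16
  Regime R5: 0.215
Normalizing constant = 0.455.
P(Regime R4 | onshore) = 0.03/0.455 ≈ 0.066
P(Regime R3 | onshore) = 0.05/0.455 ≈ 0.110
P(Regime R1 | onshore) = 0.16/0.455 ≈ 0.352
P(Regime R5 | onshore) = 0.215/0.455 ≈ 0.473
(Check: 0.066+0.110+0.352+0.473 = 1.001.)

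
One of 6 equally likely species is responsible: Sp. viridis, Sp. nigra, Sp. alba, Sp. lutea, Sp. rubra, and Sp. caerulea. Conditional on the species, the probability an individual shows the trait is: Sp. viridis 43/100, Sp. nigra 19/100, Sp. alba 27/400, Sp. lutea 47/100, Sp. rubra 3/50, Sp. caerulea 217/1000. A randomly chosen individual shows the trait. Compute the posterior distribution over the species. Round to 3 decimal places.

Since the prior is uniform, the posterior is proportional to the likelihood:
  Sp. viridis: 0.43
  Sp. nigra: 0.19
  Sp. alba: 0.0675
  Sp. lutea: 0.47
  Sp. rubra: 0.06
  Sp. caerulea: 0.217
Sum = 1.4345.
P(Sp. viridis | trait) = 0.43/1.4345 ≈ 0.300
P(Sp. nigra | trait) = 0.19/1.4345 ≈ 0.132
P(Sp. alba | trait) = 0.0675/1.4345 ≈ 0.047
P(Sp. lutea | trait) = 0.47/1.4345 ≈ 0.328
P(Sp. rubra | trait) = 0.06/1.4345 ≈ 0.042
P(Sp. caerulea | trait) = 0.217/1.4345 ≈ 0.151

Sp. viridis 0.300, Sp. nigra 0.132, Sp. alba 0.047, Sp. lutea 0.328, Sp. rubra 0.042, Sp. caerulea 0.151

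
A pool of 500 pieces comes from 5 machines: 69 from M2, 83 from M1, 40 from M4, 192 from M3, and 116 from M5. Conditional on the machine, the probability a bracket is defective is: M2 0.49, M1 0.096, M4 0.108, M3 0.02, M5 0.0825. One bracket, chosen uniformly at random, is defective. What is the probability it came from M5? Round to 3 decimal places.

By Bayes' rule, posterior ∝ prior × likelihood:
  M2: 0.138 × 0.49 = 0.06762
  M1: 0.166 × 0.096 = 0.015936
  M4: 0.08 × 0.108 = 0.00864
  M3: 0.384 × 0.02 = 0.00768
  M5: 0.232 × 0.0825 = 0.01914
Sum = 0.119016.
P(M5 | evidence) = 0.01914 / 0.119016 ≈ 0.161.

0.161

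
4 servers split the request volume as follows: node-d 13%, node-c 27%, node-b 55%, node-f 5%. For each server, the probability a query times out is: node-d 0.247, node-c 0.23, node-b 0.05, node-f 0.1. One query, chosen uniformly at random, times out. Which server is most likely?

Prior × likelihood for each hypothesis:
  node-d: 0.13 × 0.247 = 0.03211
  node-c: 0.27 × 0.23 = 0.0621
  node-b: 0.55 × 0.05 = 0.0275
  node-f: 0.05 × 0.1 = 0.005
Normalizing constant = 0.12671.
Largest term belongs to node-c, so node-c is most probable.

node-c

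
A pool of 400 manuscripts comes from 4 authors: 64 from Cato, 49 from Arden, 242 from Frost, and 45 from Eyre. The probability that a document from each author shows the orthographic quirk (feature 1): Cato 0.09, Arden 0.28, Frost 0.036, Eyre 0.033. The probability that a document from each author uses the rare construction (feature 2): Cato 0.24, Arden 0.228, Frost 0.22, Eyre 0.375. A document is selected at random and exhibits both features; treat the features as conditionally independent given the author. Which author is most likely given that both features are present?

Arden

By Bayes' rule, posterior ∝ prior × likelihood:
  Cato: 0.16 × 0.09 × 0.24 = 0.003456
  Arden: 0.1225 × 0.28 × 0.228 = 0.0078204
  Frost: 0.605 × 0.036 × 0.22 = 0.0047916
  Eyre: 0.1125 × 0.033 × 0.375 = 0.0013921875
Sum = 0.0174601875.
Largest term belongs to Arden, so Arden is most probable.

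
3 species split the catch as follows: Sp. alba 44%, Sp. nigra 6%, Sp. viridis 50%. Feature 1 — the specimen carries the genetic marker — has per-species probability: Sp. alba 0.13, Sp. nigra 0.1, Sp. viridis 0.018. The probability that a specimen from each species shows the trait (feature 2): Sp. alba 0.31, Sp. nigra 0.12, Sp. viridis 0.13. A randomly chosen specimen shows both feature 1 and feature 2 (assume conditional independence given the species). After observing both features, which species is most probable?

Sp. alba

By Bayes' rule, posterior ∝ prior × likelihood:
  Sp. alba: 0.44 × 0.13 × 0.31 = 0.017732
  Sp. nigra: 0.06 × 0.1 × 0.12 = 0.00072
  Sp. viridis: 0.5 × 0.018 × 0.13 = 0.00117
Total = 0.019622.
Largest term belongs to Sp. alba, so Sp. alba is most probable.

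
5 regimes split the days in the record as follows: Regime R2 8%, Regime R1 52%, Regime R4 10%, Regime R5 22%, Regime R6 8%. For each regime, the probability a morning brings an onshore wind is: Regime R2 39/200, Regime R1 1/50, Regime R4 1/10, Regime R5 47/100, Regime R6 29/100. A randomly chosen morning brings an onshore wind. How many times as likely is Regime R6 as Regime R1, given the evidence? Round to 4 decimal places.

2.2308

Compute prior × likelihood for every hypothesis:
  Regime R2: 0.08 × 0.195 = 0.0156
  Regime R1: 0.52 × 0.02 = 0.0104
  Regime R4: 0.1 × 0.1 = 0.01
  Regime R5: 0.22 × 0.47 = 0.1034
  Regime R6: 0.08 × 0.29 = 0.0232
Sum = 0.1626.
The ratio is 0.0232 / 0.0104 (the normalizer cancels) = 2.2308.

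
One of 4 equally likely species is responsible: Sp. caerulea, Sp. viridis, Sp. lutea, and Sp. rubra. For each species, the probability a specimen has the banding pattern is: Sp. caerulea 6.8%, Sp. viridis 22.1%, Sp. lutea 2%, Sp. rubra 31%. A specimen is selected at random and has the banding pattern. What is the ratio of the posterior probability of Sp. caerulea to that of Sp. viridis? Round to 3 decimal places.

Since the prior is uniform, the posterior is proportional to the likelihood:
  Sp. caerulea: 0.068
  Sp. viridis: 0.221
  Sp. lutea: 0.02
  Sp. rubra: 0.31
Total = 0.619.
The ratio is 0.068 / 0.221 (the normalizer cancels) = 0.308.

0.308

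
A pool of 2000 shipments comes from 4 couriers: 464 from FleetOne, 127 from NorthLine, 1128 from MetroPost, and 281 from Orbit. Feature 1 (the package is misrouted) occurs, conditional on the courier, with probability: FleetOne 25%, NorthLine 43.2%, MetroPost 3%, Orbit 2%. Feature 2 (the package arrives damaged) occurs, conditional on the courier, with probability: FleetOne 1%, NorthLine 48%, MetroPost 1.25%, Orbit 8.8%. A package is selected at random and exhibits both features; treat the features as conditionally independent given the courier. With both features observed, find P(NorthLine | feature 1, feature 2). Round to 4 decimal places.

0.9269

Prior × likelihood for each hypothesis:
  FleetOne: 0.232 × 0.25 × 0.01 = 0.00058
  NorthLine: 0.0635 × 0.432 × 0.48 = 0.01316736
  MetroPost: 0.564 × 0.03 × 0.0125 = 0.0002115
  Orbit: 0.1405 × 0.02 × 0.088 = 0.00024728
Normalizing constant = 0.01420614.
P(NorthLine | evidence) = 0.01316736 / 0.01420614 ≈ 0.9269.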